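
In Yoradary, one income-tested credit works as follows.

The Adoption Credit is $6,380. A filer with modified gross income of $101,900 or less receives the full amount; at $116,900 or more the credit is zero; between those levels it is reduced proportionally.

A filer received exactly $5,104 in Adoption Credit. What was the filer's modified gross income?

$104,900

$5,104 is 5,104/6,380 of the full $6,380, so 1,276/6,380 of the $15,000 range has been used: income = $101,900 + $15,000 × 1,276/6,380 = $104,900.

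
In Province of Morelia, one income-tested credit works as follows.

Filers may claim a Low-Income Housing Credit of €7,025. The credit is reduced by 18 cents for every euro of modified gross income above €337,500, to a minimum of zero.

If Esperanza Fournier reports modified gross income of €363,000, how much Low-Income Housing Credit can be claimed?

Low-Income Housing Credit: 18% of the €25,500 excess over €337,500 is €4,590; credit = €7,025 − €4,590 = €2,435.

€2,435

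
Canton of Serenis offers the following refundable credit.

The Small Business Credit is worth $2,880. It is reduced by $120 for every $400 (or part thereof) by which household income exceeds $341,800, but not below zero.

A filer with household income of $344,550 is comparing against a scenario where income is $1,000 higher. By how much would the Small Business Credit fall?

At $344,550 — income exceeds $341,800 by $2,750, which is 7 full-or-partial $400 increments; reduction = 7 × $120 = $840, leaving $2,040.
At $345,550 — income exceeds $341,800 by $3,750, which is 10 full-or-partial $400 increments; reduction = 10 × $120 = $1,200, leaving $1,680.
Lost: $2,040 − $1,680 = $360.

$360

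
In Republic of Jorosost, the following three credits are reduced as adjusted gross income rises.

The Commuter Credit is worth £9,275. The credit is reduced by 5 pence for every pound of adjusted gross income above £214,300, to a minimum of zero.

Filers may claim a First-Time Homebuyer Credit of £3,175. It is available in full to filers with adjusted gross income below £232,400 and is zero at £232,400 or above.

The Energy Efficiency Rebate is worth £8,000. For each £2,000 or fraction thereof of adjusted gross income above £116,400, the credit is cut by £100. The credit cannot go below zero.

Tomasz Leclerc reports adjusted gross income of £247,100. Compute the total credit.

£9,035

Commuter Credit: 5% of the £32,800 excess over £214,300 is £1,640; credit = £9,275 − £1,640 = £7,635.
First-Time Homebuyer Credit: £247,100 meets or exceeds the £232,400 cutoff, so the credit is £0.
Energy Efficiency Rebate: income exceeds £116,400 by £130,700, which is 66 full-or-partial £2,000 increments; reduction = 66 × £100 = £6,600, leaving £1,400.
Total: £7,635 + £0 + £1,400 = £9,035.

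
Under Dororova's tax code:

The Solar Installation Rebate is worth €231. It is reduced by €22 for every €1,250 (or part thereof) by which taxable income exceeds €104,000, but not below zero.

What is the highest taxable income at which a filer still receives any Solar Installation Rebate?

€116,500

After 10 increments the reduction is 10 × €22 = €220, leaving €11; one more increment wipes it out. Increment 10 ends at excess 10 × €1,250 = €12,500, so the highest qualifying income is €104,000 + €12,500 = €116,500.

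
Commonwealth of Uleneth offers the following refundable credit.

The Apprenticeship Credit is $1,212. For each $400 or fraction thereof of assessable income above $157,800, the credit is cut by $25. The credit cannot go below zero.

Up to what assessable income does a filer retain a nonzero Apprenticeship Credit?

After 48 increments the reduction is 48 × $25 = $1,200, leaving $12; one more increment wipes it out. Increment 48 ends at excess 48 × $400 = $19,200, so the highest qualifying income is $157,800 + $19,200 = $177,000.

$177,000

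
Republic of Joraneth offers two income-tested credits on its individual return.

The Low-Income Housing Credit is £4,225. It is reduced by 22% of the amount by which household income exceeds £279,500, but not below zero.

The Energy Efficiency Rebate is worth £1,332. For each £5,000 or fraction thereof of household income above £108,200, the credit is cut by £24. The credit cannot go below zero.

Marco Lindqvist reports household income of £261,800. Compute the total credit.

£4,813

Low-Income Housing Credit: £261,800 is at or below the £279,500 threshold, so the full £4,225 applies.
Energy Efficiency Rebate: income exceeds £108,200 by £153,600, which is 31 full-or-partial £5,000 increments; reduction = 31 × £24 = £744, leaving £588.
Total: £4,225 + £588 = £4,813.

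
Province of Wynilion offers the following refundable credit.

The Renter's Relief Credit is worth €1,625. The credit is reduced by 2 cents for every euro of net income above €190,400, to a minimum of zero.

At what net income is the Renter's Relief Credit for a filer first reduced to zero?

The credit falls by 2% of each euro above €190,400, so it reaches zero when the excess is €1,625 / 2% = €81,250: income = €190,400 + €81,250 = €271,650.

€271,650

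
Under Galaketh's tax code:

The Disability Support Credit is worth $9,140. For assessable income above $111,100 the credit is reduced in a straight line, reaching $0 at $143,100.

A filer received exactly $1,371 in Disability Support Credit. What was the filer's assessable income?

$1,371 is 1,371/9,140 of the full $9,140, so 7,769/9,140 of the $32,000 range has been used: income = $111,100 + $32,000 × 7,769/9,140 = $138,300.

$138,300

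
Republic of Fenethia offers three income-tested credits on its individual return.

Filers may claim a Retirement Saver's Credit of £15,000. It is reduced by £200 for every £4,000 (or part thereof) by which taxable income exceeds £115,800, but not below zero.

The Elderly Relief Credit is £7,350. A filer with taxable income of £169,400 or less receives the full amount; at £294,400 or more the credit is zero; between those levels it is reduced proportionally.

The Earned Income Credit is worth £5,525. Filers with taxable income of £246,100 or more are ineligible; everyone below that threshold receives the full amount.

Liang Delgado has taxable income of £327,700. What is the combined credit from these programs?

Retirement Saver's Credit: income exceeds £115,800 by £211,900, which is 53 full-or-partial £4,000 increments; reduction = 53 × £200 = £10,600, leaving £4,400.
Elderly Relief Credit: £327,700 is at or above £294,400, so the credit is £0.
Earned Income Credit: £327,700 meets or exceeds the £246,100 cutoff, so the credit is £0.
Total: £4,400 + £0 + £0 = £4,400.

£4,400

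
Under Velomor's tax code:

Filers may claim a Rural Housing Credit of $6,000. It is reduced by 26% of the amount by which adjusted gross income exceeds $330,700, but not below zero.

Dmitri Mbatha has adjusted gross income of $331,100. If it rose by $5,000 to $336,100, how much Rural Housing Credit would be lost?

$1,300

At $331,100 — 26% of the $400 excess over $330,700 is $104; credit = $6,000 − $104 = $5,896.
At $336,100 — 26% of the $5,400 excess over $330,700 is $1,404; credit = $6,000 − $1,404 = $4,596.
Lost: $5,896 − $4,596 = $1,300.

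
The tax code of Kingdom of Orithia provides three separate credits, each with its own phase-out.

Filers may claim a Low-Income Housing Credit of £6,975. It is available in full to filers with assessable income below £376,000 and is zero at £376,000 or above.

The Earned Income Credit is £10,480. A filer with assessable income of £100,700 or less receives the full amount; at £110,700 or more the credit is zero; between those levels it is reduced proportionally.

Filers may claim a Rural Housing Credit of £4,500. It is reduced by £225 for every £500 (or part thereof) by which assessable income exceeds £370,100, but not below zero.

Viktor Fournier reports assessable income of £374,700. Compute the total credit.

Low-Income Housing Credit: £374,700 is below the £376,000 cutoff, so the full £6,975 applies.
Earned Income Credit: £374,700 is at or above £110,700, so the credit is £0.
Rural Housing Credit: income exceeds £370,100 by £4,600, which is 10 full-or-partial £500 increments; reduction = 10 × £225 = £2,250, leaving £2,250.
Total: £6,975 + £0 + £2,250 = £9,225.

£9,225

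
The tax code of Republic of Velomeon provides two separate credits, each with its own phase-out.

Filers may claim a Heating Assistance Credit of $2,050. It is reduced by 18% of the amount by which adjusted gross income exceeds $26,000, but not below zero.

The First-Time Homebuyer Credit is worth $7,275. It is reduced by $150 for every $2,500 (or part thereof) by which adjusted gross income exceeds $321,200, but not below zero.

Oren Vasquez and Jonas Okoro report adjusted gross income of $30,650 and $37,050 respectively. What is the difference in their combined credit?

Oren ($30,650): Heating Assistance Credit: 18% of the $4,650 excess over $26,000 is $837; credit = $2,050 − $837 = $1,213. First-Time Homebuyer Credit: $30,650 is at or below the $321,200 threshold, so the full $7,275 applies. total $1,213 + $7,275 = $8,488
Jonas ($37,050): Heating Assistance Credit: 18% of the $11,050 excess over $26,000 is $1,989; credit = $2,050 − $1,989 = $61. First-Time Homebuyer Credit: $37,050 is at or below the $321,200 threshold, so the full $7,275 applies. total $61 + $7,275 = $7,336
Difference: |$8,488 − $7,336| = $1,152.

$1,152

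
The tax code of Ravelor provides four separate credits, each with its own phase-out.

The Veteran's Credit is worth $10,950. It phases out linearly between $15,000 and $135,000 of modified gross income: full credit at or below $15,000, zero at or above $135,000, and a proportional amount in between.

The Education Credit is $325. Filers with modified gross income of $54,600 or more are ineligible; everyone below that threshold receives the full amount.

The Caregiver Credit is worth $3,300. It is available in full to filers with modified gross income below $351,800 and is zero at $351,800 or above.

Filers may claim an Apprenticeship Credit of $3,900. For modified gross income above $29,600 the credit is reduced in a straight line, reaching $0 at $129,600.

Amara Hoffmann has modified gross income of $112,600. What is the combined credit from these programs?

Veteran's Credit: $112,600 is $97,600 into a $120,000 phase-out range, leaving 22,400/120,000 of the credit: $10,950 × 22,400/120,000 = $2,044.
Education Credit: $112,600 meets or exceeds the $54,600 cutoff, so the credit is $0.
Caregiver Credit: $112,600 is below the $351,800 cutoff, so the full $3,300 applies.
Apprenticeship Credit: $112,600 is $83,000 into a $100,000 phase-out range, leaving 17,000/100,000 of the credit: $3,900 × 17,000/100,000 = $663.
Total: $2,044 + $0 + $3,300 + $663 = $6,007.

$6,007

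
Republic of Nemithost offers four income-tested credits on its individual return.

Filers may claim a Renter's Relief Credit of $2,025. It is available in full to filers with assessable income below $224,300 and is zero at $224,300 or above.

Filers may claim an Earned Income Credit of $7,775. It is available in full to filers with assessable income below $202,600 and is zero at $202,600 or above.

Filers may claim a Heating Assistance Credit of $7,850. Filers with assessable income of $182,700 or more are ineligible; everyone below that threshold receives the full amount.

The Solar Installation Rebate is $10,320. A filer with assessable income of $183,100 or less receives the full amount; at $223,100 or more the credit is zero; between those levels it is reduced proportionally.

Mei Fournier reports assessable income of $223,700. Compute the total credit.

$2,025

Renter's Relief Credit: $223,700 is below the $224,300 cutoff, so the full $2,025 applies.
Earned Income Credit: $223,700 meets or exceeds the $202,600 cutoff, so the credit is $0.
Heating Assistance Credit: $223,700 meets or exceeds the $182,700 cutoff, so the credit is $0.
Solar Installation Rebate: $223,700 is at or above $223,100, so the credit is $0.
Total: $2,025 + $0 + $0 + $0 = $2,025.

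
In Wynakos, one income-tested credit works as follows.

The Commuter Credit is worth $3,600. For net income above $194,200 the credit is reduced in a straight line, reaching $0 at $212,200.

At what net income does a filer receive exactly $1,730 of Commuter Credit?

$1,730 is 1,730/3,600 of the full $3,600, so 1,870/3,600 of the $18,000 range has been used: income = $194,200 + $18,000 × 1,870/3,600 = $203,550.

$203,550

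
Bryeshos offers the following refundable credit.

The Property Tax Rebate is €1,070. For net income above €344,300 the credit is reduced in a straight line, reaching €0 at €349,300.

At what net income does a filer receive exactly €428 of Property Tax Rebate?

€428 is 428/1,070 of the full €1,070, so 642/1,070 of the €5,000 range has been used: income = €344,300 + €5,000 × 642/1,070 = €347,300.

€347,300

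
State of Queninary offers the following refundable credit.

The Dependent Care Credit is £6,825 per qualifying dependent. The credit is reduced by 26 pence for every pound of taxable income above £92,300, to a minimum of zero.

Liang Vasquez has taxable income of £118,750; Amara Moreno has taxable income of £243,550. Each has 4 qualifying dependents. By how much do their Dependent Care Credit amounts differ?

£20,423

Liang (£118,750): Dependent Care Credit: base = 4 × £6,825 = £27,300. 26% of the £26,450 excess over £92,300 is £6,877; credit = £27,300 − £6,877 = £20,423.
Amara (£243,550): Dependent Care Credit: base = 4 × £6,825 = £27,300. 26% of the £151,250 excess over £92,300 is £39,325 ≥ base, so the credit is £0.
Difference: |£20,423 − £0| = £20,423.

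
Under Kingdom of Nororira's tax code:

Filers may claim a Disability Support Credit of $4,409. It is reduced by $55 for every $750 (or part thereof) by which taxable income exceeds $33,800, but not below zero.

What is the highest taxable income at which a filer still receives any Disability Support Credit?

$93,800

After 80 increments the reduction is 80 × $55 = $4,400, leaving $9; one more increment wipes it out. Increment 80 ends at excess 80 × $750 = $60,000, so the highest qualifying income is $33,800 + $60,000 = $93,800.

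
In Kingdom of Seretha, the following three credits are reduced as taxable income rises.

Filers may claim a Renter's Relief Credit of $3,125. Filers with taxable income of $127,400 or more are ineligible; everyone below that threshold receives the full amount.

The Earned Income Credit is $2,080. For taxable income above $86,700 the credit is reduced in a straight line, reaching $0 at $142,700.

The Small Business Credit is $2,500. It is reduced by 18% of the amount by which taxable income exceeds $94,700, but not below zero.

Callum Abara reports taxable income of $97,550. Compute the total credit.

$6,789

Renter's Relief Credit: $97,550 is below the $127,400 cutoff, so the full $3,125 applies.
Earned Income Credit: $97,550 is $10,850 into a $56,000 phase-out range, leaving 45,150/56,000 of the credit: $2,080 × 45,150/56,000 = $1,677.
Small Business Credit: 18% of the $2,850 excess over $94,700 is $513; credit = $2,500 − $513 = $1,987.
Total: $3,125 + $1,677 + $1,987 = $6,789.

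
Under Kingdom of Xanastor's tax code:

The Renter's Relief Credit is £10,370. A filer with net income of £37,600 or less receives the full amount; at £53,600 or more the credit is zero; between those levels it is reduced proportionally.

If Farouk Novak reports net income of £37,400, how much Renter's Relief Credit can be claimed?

Renter's Relief Credit: £37,400 is at or below the £37,600 threshold, so the full £10,370 applies.

£10,370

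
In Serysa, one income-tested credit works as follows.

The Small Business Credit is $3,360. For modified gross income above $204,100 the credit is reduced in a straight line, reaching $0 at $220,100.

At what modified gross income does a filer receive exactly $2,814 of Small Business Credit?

$206,700

$2,814 is 2,814/3,360 of the full $3,360, so 546/3,360 of the $16,000 range has been used: income = $204,100 + $16,000 × 546/3,360 = $206,700.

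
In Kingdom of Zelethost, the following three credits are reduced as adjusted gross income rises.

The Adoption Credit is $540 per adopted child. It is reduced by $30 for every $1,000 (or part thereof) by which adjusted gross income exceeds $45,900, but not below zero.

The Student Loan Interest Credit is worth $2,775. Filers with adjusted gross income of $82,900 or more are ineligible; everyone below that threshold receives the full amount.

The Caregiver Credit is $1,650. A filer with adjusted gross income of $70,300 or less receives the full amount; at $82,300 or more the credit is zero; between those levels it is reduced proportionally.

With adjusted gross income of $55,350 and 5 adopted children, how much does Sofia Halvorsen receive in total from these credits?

$6,825

Adoption Credit: base = 5 × $540 = $2,700. income exceeds $45,900 by $9,450, which is 10 full-or-partial $1,000 increments; reduction = 10 × $30 = $300, leaving $2,400.
Student Loan Interest Credit: $55,350 is below the $82,900 cutoff, so the full $2,775 applies.
Caregiver Credit: $55,350 is at or below the $70,300 threshold, so the full $1,650 applies.
Total: $2,400 + $2,775 + $1,650 = $6,825.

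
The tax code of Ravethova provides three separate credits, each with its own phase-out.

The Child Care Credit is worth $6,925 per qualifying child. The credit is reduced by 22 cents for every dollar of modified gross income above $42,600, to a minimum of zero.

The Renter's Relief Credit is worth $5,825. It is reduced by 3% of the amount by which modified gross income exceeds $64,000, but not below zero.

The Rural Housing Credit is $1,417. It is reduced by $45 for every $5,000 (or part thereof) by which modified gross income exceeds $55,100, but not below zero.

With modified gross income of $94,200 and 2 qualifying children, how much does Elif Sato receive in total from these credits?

Child Care Credit: base = 2 × $6,925 = $13,850. 22% of the $51,600 excess over $42,600 is $11,352; credit = $13,850 − $11,352 = $2,498.
Renter's Relief Credit: 3% of the $30,200 excess over $64,000 is $906; credit = $5,825 − $906 = $4,919.
Rural Housing Credit: income exceeds $55,100 by $39,100, which is 8 full-or-partial $5,000 increments; reduction = 8 × $45 = $360, leaving $1,057.
Total: $2,498 + $4,919 + $1,057 = $8,474.

$8,474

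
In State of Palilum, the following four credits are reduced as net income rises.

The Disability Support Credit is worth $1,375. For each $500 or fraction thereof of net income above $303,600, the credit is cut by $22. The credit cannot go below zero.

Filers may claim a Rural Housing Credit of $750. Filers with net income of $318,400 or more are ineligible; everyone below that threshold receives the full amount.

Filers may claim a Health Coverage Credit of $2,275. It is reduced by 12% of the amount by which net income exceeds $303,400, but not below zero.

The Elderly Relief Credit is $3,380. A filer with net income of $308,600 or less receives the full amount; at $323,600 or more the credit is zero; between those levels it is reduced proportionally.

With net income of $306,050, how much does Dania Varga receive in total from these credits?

Disability Support Credit: income exceeds $303,600 by $2,450, which is 5 full-or-partial $500 increments; reduction = 5 × $22 = $110, leaving $1,265.
Rural Housing Credit: $306,050 is below the $318,400 cutoff, so the full $750 applies.
Health Coverage Credit: 12% of the $2,650 excess over $303,400 is $318; credit = $2,275 − $318 = $1,957.
Elderly Relief Credit: $306,050 is at or below the $308,600 threshold, so the full $3,380 applies.
Total: $1,265 + $750 + $1,957 + $3,380 = $7,352.

$7,352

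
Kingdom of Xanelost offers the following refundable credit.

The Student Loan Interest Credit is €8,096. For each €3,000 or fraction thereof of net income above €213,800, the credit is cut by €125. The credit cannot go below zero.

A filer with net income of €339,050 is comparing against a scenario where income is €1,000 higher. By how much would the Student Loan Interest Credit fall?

€125

At €339,050 — income exceeds €213,800 by €125,250, which is 42 full-or-partial €3,000 increments; reduction = 42 × €125 = €5,250, leaving €2,846.
At €340,050 — income exceeds €213,800 by €126,250, which is 43 full-or-partial €3,000 increments; reduction = 43 × €125 = €5,375, leaving €2,721.
Lost: €2,846 − €2,721 = €125.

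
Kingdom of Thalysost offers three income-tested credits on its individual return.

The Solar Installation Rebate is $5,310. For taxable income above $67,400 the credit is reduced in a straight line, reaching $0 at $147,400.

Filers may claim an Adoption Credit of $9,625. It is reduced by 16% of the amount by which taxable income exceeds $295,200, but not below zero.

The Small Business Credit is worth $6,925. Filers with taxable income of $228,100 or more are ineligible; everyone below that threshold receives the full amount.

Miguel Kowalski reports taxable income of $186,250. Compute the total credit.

$16,550

Solar Installation Rebate: $186,250 is at or above $147,400, so the credit is $0.
Adoption Credit: $186,250 is at or below the $295,200 threshold, so the full $9,625 applies.
Small Business Credit: $186,250 is below the $228,100 cutoff, so the full $6,925 applies.
Total: $0 + $9,625 + $6,925 = $16,550.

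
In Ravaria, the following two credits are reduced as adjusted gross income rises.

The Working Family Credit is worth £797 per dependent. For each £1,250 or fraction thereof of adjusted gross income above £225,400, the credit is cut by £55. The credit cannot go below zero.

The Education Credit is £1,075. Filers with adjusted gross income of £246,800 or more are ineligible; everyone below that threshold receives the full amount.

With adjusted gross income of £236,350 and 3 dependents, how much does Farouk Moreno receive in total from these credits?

£2,971

Working Family Credit: base = 3 × £797 = £2,391. income exceeds £225,400 by £10,950, which is 9 full-or-partial £1,250 increments; reduction = 9 × £55 = £495, leaving £1,896.
Education Credit: £236,350 is below the £246,800 cutoff, so the full £1,075 applies.
Total: £1,896 + £1,075 = £2,971.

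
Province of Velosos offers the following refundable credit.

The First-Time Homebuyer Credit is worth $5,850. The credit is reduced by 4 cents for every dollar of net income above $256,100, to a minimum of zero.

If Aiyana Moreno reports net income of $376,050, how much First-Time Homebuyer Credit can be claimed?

$1,052

First-Time Homebuyer Credit: 4% of the $119,950 excess over $256,100 is $4,798; credit = $5,850 − $4,798 = $1,052.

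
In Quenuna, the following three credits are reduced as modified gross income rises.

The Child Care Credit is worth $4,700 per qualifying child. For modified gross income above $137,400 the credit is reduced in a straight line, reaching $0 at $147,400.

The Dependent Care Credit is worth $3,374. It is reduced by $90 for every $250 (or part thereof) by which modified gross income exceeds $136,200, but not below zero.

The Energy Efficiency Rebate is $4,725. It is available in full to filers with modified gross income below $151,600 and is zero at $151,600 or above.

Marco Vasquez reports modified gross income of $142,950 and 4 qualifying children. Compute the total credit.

Child Care Credit: base = 4 × $4,700 = $18,800. $142,950 is $5,550 into a $10,000 phase-out range, leaving 4,450/10,000 of the credit: $18,800 × 4,450/10,000 = $8,366.
Dependent Care Credit: income exceeds $136,200 by $6,750, which is 27 full-or-partial $250 increments; reduction = 27 × $90 = $2,430, leaving $944.
Energy Efficiency Rebate: $142,950 is below the $151,600 cutoff, so the full $4,725 applies.
Total: $8,366 + $944 + $4,725 = $14,035.

$14,035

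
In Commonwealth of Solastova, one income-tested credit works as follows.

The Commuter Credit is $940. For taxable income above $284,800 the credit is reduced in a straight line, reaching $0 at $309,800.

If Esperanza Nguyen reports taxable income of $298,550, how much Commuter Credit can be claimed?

Commuter Credit: $298,550 is $13,750 into a $25,000 phase-out range, leaving 11,250/25,000 of the credit: $940 × 11,250/25,000 = $423.

$423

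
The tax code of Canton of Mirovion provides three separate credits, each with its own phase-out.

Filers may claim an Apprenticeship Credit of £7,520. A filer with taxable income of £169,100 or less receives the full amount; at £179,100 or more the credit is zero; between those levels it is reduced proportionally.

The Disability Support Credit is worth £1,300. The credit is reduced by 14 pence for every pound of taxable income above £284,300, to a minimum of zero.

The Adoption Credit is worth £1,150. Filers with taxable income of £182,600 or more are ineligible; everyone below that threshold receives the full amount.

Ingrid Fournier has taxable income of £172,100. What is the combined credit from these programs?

Apprenticeship Credit: £172,100 is £3,000 into a £10,000 phase-out range, leaving 7,000/10,000 of the credit: £7,520 × 7,000/10,000 = £5,264.
Disability Support Credit: £172,100 is at or below the £284,300 threshold, so the full £1,300 applies.
Adoption Credit: £172,100 is below the £182,600 cutoff, so the full £1,150 applies.
Total: £5,264 + £1,300 + £1,150 = £7,714.

£7,714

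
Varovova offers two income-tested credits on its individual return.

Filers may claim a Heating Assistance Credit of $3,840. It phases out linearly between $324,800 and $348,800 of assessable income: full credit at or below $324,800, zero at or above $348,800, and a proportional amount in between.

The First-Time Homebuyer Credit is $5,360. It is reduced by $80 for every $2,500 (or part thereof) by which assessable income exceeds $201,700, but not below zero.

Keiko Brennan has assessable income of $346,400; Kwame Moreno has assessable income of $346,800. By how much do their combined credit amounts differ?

$144

Keiko ($346,400): Heating Assistance Credit: $346,400 is $21,600 into a $24,000 phase-out range, leaving 2,400/24,000 of the credit: $3,840 × 2,400/24,000 = $384. First-Time Homebuyer Credit: income exceeds $201,700 by $144,700, which is 58 full-or-partial $2,500 increments; reduction = 58 × $80 = $4,640, leaving $720. total $384 + $720 = $1,104
Kwame ($346,800): Heating Assistance Credit: $346,800 is $22,000 into a $24,000 phase-out range, leaving 2,000/24,000 of the credit: $3,840 × 2,000/24,000 = $320. First-Time Homebuyer Credit: income exceeds $201,700 by $145,100, which is 59 full-or-partial $2,500 increments; reduction = 59 × $80 = $4,720, leaving $640. total $320 + $640 = $960
Difference: |$1,104 − $960| = $144.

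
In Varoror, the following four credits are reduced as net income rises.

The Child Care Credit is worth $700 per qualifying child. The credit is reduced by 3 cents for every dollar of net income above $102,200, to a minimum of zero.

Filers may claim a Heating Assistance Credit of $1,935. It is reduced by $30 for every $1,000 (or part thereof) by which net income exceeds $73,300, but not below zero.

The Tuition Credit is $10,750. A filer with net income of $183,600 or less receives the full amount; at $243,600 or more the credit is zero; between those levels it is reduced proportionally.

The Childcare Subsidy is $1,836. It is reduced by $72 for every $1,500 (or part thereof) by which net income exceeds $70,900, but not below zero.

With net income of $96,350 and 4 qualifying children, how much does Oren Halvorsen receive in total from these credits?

$15,377

Child Care Credit: base = 4 × $700 = $2,800. $96,350 is at or below the $102,200 threshold, so the full $2,800 applies.
Heating Assistance Credit: income exceeds $73,300 by $23,050, which is 24 full-or-partial $1,000 increments; reduction = 24 × $30 = $720, leaving $1,215.
Tuition Credit: $96,350 is at or below the $183,600 threshold, so the full $10,750 applies.
Childcare Subsidy: income exceeds $70,900 by $25,450, which is 17 full-or-partial $1,500 increments; reduction = 17 × $72 = $1,224, leaving $612.
Total: $2,800 + $1,215 + $10,750 + $612 = $15,377.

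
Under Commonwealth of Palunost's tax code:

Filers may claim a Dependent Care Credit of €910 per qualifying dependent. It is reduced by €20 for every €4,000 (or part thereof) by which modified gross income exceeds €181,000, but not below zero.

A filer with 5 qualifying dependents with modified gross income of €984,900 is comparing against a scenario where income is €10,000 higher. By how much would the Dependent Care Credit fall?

At €984,900 — base = 5 × €910 = €4,550. income exceeds €181,000 by €803,900, which is 201 full-or-partial €4,000 increments; reduction = 201 × €20 = €4,020, leaving €530.
At €994,900 — base = 5 × €910 = €4,550. income exceeds €181,000 by €813,900, which is 204 full-or-partial €4,000 increments; reduction = 204 × €20 = €4,080, leaving €470.
Lost: €530 − €470 = €60.

€60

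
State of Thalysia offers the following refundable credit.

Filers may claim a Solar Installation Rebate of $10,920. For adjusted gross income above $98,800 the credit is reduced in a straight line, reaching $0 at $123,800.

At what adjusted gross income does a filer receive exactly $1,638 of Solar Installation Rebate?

$1,638 is 1,638/10,920 of the full $10,920, so 9,282/10,920 of the $25,000 range has been used: income = $98,800 + $25,000 × 9,282/10,920 = $120,050.

$120,050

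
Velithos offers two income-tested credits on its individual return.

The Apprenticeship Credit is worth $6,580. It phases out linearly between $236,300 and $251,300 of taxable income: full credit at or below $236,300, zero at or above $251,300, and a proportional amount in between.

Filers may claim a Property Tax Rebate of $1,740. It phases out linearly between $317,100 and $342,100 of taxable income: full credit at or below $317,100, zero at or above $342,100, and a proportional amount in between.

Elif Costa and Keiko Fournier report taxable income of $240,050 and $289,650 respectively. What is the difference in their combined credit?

Elif ($240,050): Apprenticeship Credit: $240,050 is $3,750 into a $15,000 phase-out range, leaving 11,250/15,000 of the credit: $6,580 × 11,250/15,000 = $4,935. Property Tax Rebate: $240,050 is at or below the $317,100 threshold, so the full $1,740 applies. total $4,935 + $1,740 = $6,675
Keiko ($289,650): Apprenticeship Credit: $289,650 is at or above $251,300, so the credit is $0. Property Tax Rebate: $289,650 is at or below the $317,100 threshold, so the full $1,740 applies. total $0 + $1,740 = $1,740
Difference: |$6,675 − $1,740| = $4,935.

$4,935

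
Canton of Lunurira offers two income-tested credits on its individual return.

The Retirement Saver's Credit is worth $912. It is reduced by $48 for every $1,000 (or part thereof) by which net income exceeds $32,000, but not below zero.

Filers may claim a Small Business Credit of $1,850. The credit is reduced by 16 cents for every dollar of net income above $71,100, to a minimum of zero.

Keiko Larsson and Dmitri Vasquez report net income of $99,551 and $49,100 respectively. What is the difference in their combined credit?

$1,898

Keiko ($99,551): Retirement Saver's Credit: income exceeds $32,000 by $67,551 → 68 increments × $48 = $3,264 ≥ base, so the credit is $0. Small Business Credit: 16% of the $28,451 excess over $71,100 is $4,552.16 ≥ base, so the credit is $0. total $0 + $0 = $0
Dmitri ($49,100): Retirement Saver's Credit: income exceeds $32,000 by $17,100, which is 18 full-or-partial $1,000 increments; reduction = 18 × $48 = $864, leaving $48. Small Business Credit: $49,100 is at or below the $71,100 threshold, so the full $1,850 applies. total $48 + $1,850 = $1,898
Difference: |$0 − $1,898| = $1,898.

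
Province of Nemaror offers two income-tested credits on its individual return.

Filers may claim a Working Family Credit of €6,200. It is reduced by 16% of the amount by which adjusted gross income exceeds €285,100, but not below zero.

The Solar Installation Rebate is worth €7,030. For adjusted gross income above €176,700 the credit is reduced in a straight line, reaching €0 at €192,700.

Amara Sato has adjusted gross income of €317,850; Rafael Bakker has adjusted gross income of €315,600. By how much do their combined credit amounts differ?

Amara (€317,850): Working Family Credit: 16% of the €32,750 excess over €285,100 is €5,240; credit = €6,200 − €5,240 = €960. Solar Installation Rebate: €317,850 is at or above €192,700, so the credit is €0. total €960 + €0 = €960
Rafael (€315,600): Working Family Credit: 16% of the €30,500 excess over €285,100 is €4,880; credit = €6,200 − €4,880 = €1,320. Solar Installation Rebate: €315,600 is at or above €192,700, so the credit is €0. total €1,320 + €0 = €1,320
Difference: |€960 − €1,320| = €360.

€360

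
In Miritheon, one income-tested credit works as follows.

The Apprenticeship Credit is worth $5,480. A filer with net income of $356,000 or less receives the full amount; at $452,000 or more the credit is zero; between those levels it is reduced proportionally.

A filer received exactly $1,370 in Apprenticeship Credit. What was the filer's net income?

$428,000

$1,370 is 1,370/5,480 of the full $5,480, so 4,110/5,480 of the $96,000 range has been used: income = $356,000 + $96,000 × 4,110/5,480 = $428,000.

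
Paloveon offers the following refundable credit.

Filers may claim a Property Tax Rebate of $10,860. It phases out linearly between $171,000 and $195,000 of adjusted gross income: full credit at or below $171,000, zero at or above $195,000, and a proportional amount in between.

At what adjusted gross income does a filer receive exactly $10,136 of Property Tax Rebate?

$10,136 is 10,136/10,860 of the full $10,860, so 724/10,860 of the $24,000 range has been used: income = $171,000 + $24,000 × 724/10,860 = $172,600.

$172,600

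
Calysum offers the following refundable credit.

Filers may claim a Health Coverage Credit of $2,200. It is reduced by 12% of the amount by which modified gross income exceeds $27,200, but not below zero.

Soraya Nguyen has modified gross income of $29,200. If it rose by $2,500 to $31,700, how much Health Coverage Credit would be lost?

$300

At $29,200 — 12% of the $2,000 excess over $27,200 is $240; credit = $2,200 − $240 = $1,960.
At $31,700 — 12% of the $4,500 excess over $27,200 is $540; credit = $2,200 − $540 = $1,660.
Lost: $1,960 − $1,660 = $300.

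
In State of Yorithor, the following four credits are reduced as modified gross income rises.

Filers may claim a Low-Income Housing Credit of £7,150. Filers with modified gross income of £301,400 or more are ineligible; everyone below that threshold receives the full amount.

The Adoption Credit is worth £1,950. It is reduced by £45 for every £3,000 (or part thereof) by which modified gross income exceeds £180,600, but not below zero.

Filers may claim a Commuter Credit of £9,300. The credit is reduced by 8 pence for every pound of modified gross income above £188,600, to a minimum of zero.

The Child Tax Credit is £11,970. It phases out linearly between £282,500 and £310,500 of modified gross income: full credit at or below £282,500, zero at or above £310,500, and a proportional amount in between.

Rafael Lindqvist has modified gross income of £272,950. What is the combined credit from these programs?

Low-Income Housing Credit: £272,950 is below the £301,400 cutoff, so the full £7,150 applies.
Adoption Credit: income exceeds £180,600 by £92,350, which is 31 full-or-partial £3,000 increments; reduction = 31 × £45 = £1,395, leaving £555.
Commuter Credit: 8% of the £84,350 excess over £188,600 is £6,748; credit = £9,300 − £6,748 = £2,552.
Child Tax Credit: £272,950 is at or below the £282,500 threshold, so the full £11,970 applies.
Total: £7,150 + £555 + £2,552 + £11,970 = £22,227.

£22,227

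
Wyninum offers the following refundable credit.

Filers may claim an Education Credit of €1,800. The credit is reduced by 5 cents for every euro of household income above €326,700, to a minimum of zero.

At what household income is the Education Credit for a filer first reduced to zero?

€362,700

The credit falls by 5% of each euro above €326,700, so it reaches zero when the excess is €1,800 / 5% = €36,000: income = €326,700 + €36,000 = €362,700.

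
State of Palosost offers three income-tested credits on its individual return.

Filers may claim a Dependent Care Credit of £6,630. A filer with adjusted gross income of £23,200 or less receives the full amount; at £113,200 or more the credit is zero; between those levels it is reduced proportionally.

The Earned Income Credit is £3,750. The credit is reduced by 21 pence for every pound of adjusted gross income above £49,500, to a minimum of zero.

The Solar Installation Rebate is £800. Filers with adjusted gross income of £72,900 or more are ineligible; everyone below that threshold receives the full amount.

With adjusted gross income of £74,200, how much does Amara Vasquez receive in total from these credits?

£2,873

Dependent Care Credit: £74,200 is £51,000 into a £90,000 phase-out range, leaving 39,000/90,000 of the credit: £6,630 × 39,000/90,000 = £2,873.
Earned Income Credit: 21% of the £24,700 excess over £49,500 is £5,187 ≥ base, so the credit is £0.
Solar Installation Rebate: £74,200 meets or exceeds the £72,900 cutoff, so the credit is £0.
Total: £2,873 + £0 + £0 = £2,873.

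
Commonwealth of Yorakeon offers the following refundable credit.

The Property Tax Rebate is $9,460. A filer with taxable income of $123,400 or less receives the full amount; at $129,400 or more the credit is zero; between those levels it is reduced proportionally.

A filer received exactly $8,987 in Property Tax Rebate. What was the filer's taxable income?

$123,700

$8,987 is 8,987/9,460 of the full $9,460, so 473/9,460 of the $6,000 range has been used: income = $123,400 + $6,000 × 473/9,460 = $123,700.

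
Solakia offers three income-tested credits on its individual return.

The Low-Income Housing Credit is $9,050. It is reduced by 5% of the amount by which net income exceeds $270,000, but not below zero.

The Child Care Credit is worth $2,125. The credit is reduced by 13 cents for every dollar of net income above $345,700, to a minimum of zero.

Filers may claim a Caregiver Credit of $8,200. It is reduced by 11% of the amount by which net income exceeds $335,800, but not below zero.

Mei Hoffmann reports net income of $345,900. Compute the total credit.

Low-Income Housing Credit: 5% of the $75,900 excess over $270,000 is $3,795; credit = $9,050 − $3,795 = $5,255.
Child Care Credit: 13% of the $200 excess over $345,700 is $26; credit = $2,125 − $26 = $2,099.
Caregiver Credit: 11% of the $10,100 excess over $335,800 is $1,111; credit = $8,200 − $1,111 = $7,089.
Total: $5,255 + $2,099 + $7,089 = $14,443.

$14,443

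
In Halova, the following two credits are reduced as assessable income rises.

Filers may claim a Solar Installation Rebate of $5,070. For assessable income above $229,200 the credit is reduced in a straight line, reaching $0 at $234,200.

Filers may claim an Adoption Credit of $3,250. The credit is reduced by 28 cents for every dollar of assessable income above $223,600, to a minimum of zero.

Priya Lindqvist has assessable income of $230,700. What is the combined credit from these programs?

Solar Installation Rebate: $230,700 is $1,500 into a $5,000 phase-out range, leaving 3,500/5,000 of the credit: $5,070 × 3,500/5,000 = $3,549.
Adoption Credit: 28% of the $7,100 excess over $223,600 is $1,988; credit = $3,250 − $1,988 = $1,262.
Total: $3,549 + $1,262 = $4,811.

$4,811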